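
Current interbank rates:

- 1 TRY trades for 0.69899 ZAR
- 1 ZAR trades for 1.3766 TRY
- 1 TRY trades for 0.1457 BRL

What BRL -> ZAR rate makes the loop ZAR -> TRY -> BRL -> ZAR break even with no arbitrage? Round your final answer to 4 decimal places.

4.9858

Known legs of the cycle: 1.3766 × 0.1457 = 0.20057062
For no arbitrage the full-cycle product must be 1, so the missing rate is 1 / 0.20057062 ≈ 4.985775.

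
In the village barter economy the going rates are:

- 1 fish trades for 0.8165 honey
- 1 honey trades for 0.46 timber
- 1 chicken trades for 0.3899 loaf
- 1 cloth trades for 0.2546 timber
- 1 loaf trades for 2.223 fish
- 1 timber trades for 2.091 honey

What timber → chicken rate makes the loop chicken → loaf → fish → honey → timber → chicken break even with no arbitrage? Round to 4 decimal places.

Known legs of the cycle: 0.3899 × 2.223 × 0.8165 × 0.46 = 0.325541768643
For no arbitrage the full-cycle product must be 1, so the missing rate is 1 / 0.325541768643 ≈ 3.071802.

3.0718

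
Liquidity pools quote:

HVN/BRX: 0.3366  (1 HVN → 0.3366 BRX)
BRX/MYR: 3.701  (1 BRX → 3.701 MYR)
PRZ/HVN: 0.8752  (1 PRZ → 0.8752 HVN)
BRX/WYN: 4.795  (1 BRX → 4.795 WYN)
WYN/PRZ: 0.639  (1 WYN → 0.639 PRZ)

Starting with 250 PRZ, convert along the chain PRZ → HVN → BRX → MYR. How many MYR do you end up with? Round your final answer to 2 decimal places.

250 PRZ × 0.8752 = 218.8 HVN
218.8 HVN × 0.3366 = 73.64808 BRX
73.64808 BRX × 3.701 = 272.57154408 MYR

272.57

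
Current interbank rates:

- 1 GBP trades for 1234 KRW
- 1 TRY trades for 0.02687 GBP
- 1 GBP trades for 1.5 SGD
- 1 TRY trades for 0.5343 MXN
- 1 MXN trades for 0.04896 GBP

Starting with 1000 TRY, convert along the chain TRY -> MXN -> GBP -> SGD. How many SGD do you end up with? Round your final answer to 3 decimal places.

1000 TRY × 0.5343 = 534.3 MXN
534.3 MXN × 0.04896 = 26.159328 GBP
26.159328 GBP × 1.5 = 39.238992 SGD

39.239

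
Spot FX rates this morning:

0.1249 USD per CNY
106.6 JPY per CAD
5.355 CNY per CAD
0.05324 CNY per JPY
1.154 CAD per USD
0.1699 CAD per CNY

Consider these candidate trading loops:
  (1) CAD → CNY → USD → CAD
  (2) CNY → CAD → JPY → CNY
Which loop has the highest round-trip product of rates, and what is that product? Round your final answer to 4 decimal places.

(1) 5.355 × 0.1249 × 1.154 = 0.77184
(2) 0.1699 × 106.6 × 0.05324 = 0.96425
Highest is cycle (2) at 0.9642 (≤1, no arbitrage).

0.9642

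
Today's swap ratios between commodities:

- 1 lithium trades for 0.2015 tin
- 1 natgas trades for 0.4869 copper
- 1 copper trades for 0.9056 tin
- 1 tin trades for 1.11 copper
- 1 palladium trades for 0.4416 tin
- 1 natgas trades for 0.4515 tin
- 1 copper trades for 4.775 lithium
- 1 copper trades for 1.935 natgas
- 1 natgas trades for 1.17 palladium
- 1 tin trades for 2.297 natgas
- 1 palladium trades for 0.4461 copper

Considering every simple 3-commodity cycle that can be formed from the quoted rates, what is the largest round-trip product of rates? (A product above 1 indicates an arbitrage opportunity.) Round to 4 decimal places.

1.1868

tin→natgas→palladium→tin: 2.297 × 1.17 × 0.4416 = 1.18680
tin→copper→lithium→tin: 1.11 × 4.775 × 0.2015 = 1.06800
tin→natgas→copper→tin: 2.297 × 0.4869 × 0.9056 = 1.01283
palladium→copper→natgas→palladium: 0.4461 × 1.935 × 1.17 = 1.00995
tin→copper→natgas→tin: 1.11 × 1.935 × 0.4515 = 0.96975
Maximum is tin→natgas→palladium→tin at 1.1868; arbitrage exists.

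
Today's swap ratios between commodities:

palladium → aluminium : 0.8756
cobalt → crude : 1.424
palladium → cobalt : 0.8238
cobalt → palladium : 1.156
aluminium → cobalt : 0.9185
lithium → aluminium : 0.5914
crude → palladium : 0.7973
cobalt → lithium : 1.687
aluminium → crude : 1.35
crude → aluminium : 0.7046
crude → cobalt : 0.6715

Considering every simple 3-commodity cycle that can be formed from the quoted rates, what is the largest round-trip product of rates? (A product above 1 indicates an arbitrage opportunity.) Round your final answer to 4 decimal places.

aluminium→crude→palladium→aluminium: 1.35 × 0.7973 × 0.8756 = 0.94246
crude→palladium→cobalt→crude: 0.7973 × 0.8238 × 1.424 = 0.93531
aluminium→cobalt→palladium→aluminium: 0.9185 × 1.156 × 0.8756 = 0.92970
aluminium→cobalt→crude→aluminium: 0.9185 × 1.424 × 0.7046 = 0.92158
aluminium→cobalt→lithium→aluminium: 0.9185 × 1.687 × 0.5914 = 0.91638
Maximum is aluminium→crude→palladium→aluminium at 0.9425; no arbitrage — every cycle loses value.

0.9425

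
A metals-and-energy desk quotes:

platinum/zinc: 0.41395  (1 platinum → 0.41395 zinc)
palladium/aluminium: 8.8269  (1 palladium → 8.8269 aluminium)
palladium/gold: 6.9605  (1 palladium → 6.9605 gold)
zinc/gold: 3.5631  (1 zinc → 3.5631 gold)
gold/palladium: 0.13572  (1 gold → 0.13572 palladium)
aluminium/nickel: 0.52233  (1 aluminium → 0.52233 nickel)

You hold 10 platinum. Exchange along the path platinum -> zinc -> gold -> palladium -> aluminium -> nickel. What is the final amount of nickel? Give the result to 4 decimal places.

9.2294

10 platinum × 0.41395 = 4.1395 zinc
4.1395 zinc × 3.5631 = 14.74945245 gold
14.74945245 gold × 0.13572 = 2.001795686514 palladium
2.001795686514 palladium × 8.8269 = 17.6696503452904266 aluminium
17.6696503452904266 aluminium × 0.52233 = 9.229388464855548525978 nickel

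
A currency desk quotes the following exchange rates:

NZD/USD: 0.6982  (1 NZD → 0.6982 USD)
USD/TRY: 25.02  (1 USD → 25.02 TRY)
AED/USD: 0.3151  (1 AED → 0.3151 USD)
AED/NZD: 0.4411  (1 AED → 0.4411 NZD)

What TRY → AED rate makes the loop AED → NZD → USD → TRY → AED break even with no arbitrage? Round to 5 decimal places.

Known legs of the cycle: 0.4411 × 0.6982 × 25.02 = 7.7055600204
For no arbitrage the full-cycle product must be 1, so the missing rate is 1 / 7.7055600204 ≈ 0.1297764.

0.12978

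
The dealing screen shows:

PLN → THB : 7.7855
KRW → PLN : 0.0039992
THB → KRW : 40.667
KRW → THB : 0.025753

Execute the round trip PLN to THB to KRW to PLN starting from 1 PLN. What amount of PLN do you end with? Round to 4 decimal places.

1 PLN × 7.7855 = 7.7855 THB
7.7855 THB × 40.667 = 316.6129285 KRW
316.6129285 KRW × 0.0039992 = 1.2661984236572 PLN

1.2662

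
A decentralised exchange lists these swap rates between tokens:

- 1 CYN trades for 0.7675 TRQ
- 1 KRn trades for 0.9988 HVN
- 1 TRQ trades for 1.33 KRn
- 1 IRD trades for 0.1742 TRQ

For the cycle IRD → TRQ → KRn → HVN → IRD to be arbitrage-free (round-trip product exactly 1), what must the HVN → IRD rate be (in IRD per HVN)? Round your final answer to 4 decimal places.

4.3214

Known legs of the cycle: 0.1742 × 1.33 × 0.9988 = 0.2314079768
For no arbitrage the full-cycle product must be 1, so the missing rate is 1 / 0.2314079768 ≈ 4.321372.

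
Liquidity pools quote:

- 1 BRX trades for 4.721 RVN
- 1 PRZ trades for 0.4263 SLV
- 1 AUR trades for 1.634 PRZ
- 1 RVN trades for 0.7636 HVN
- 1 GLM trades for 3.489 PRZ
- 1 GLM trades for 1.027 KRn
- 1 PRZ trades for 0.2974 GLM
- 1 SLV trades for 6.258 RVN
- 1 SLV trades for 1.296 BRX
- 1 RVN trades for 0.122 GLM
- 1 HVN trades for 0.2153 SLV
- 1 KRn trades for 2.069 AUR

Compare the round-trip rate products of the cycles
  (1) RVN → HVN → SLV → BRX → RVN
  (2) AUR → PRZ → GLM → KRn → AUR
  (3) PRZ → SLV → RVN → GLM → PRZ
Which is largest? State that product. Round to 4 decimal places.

(1) 0.7636 × 0.2153 × 1.296 × 4.721 = 1.00589
(2) 1.634 × 0.2974 × 1.027 × 2.069 = 1.03258
(3) 0.4263 × 6.258 × 0.122 × 3.489 = 1.13556
Highest is cycle (3) at 1.1356 (>1, arbitrage).

1.1356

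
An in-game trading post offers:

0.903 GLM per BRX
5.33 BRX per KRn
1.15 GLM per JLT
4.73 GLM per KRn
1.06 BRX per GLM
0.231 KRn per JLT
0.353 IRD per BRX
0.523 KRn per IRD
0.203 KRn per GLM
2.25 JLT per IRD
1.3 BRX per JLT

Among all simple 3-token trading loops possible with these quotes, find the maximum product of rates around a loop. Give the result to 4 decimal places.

1.0325

JLT→BRX→IRD→JLT: 1.3 × 0.353 × 2.25 = 1.03253
KRn→BRX→IRD→KRn: 5.33 × 0.353 × 0.523 = 0.98402
KRn→BRX→GLM→KRn: 5.33 × 0.903 × 0.203 = 0.97704
Maximum is JLT→BRX→IRD→JLT at 1.0325; arbitrage exists.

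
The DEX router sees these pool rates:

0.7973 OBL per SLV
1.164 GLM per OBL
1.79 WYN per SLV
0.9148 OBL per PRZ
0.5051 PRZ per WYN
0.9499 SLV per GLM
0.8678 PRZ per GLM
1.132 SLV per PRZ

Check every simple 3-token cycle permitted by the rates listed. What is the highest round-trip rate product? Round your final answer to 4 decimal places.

WYN→PRZ→SLV→WYN: 0.5051 × 1.132 × 1.79 = 1.02347
OBL→GLM→PRZ→OBL: 1.164 × 0.8678 × 0.9148 = 0.92406
OBL→GLM→SLV→OBL: 1.164 × 0.9499 × 0.7973 = 0.88156
Maximum is WYN→PRZ→SLV→WYN at 1.0235; arbitrage exists.

1.0235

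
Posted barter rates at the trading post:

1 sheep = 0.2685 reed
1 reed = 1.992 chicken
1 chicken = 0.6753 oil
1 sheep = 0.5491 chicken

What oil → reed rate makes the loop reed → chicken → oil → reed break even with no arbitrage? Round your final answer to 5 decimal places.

Known legs of the cycle: 1.992 × 0.6753 = 1.3451976
For no arbitrage the full-cycle product must be 1, so the missing rate is 1 / 1.3451976 ≈ 0.7433852.

0.74339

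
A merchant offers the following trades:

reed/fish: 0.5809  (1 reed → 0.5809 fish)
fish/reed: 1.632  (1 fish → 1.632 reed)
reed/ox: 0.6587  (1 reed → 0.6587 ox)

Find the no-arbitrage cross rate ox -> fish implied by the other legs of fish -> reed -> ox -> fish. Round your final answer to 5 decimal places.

Known legs of the cycle: 1.632 × 0.6587 = 1.0749984
For no arbitrage the full-cycle product must be 1, so the missing rate is 1 / 1.0749984 ≈ 0.9302339.

0.93023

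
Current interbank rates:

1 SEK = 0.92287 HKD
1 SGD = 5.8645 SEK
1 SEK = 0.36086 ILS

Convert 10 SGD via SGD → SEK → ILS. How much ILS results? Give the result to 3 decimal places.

21.163

10 SGD × 5.8645 = 58.645 SEK
58.645 SEK × 0.36086 = 21.1626347 ILS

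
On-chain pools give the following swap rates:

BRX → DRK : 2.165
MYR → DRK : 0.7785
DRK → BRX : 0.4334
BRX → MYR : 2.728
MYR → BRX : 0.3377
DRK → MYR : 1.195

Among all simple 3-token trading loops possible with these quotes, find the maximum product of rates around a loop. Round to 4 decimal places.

MYR→DRK→BRX→MYR: 0.7785 × 0.4334 × 2.728 = 0.92043
MYR→BRX→DRK→MYR: 0.3377 × 2.165 × 1.195 = 0.87369
Maximum is MYR→DRK→BRX→MYR at 0.9204; no arbitrage — every cycle loses value.

0.9204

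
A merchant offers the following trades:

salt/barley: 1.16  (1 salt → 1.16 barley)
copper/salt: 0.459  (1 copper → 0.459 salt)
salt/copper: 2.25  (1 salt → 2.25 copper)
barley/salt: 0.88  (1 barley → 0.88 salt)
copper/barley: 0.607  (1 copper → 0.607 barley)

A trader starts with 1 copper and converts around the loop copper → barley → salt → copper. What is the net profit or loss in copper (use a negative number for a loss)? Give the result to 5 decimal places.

0.20186

1 copper × 0.607 = 0.607 barley
0.607 barley × 0.88 = 0.53416 salt
0.53416 salt × 2.25 = 1.20186 copper
Net change: 1.20186 − 1 = 0.20186 copper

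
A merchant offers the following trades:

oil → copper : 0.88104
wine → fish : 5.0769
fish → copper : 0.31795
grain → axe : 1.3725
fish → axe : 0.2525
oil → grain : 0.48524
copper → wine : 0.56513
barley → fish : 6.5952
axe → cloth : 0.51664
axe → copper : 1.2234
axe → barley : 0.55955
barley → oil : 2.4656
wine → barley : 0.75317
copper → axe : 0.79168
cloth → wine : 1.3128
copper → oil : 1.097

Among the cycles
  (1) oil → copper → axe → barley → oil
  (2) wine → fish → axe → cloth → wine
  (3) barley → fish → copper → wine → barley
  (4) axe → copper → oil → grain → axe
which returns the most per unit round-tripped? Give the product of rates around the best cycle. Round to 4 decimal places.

(1) 0.88104 × 0.79168 × 0.55955 × 2.4656 = 0.96229
(2) 5.0769 × 0.2525 × 0.51664 × 1.3128 = 0.86945
(3) 6.5952 × 0.31795 × 0.56513 × 0.75317 = 0.89254
(4) 1.2234 × 1.097 × 0.48524 × 1.3725 = 0.89381
Highest is cycle (1) at 0.9623 (≤1, no arbitrage).

0.9623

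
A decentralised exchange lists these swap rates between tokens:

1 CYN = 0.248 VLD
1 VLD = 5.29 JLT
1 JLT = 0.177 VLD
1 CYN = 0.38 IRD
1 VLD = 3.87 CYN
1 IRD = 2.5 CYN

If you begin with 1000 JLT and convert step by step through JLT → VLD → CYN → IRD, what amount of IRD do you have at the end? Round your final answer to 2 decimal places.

1000 JLT × 0.177 = 177 VLD
177 VLD × 3.87 = 684.99 CYN
684.99 CYN × 0.38 = 260.2962 IRD

260.30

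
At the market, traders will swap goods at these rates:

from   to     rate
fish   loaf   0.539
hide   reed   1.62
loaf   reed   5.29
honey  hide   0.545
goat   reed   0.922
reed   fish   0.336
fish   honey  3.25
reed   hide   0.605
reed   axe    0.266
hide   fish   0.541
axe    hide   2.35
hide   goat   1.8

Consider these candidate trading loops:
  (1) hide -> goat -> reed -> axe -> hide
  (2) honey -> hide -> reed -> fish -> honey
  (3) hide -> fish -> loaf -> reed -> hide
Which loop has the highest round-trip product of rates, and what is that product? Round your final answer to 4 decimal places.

(1) 1.8 × 0.922 × 0.266 × 2.35 = 1.03742
(2) 0.545 × 1.62 × 0.336 × 3.25 = 0.96413
(3) 0.541 × 0.539 × 5.29 × 0.605 = 0.93325
Highest is cycle (1) at 1.0374 (>1, arbitrage).

1.0374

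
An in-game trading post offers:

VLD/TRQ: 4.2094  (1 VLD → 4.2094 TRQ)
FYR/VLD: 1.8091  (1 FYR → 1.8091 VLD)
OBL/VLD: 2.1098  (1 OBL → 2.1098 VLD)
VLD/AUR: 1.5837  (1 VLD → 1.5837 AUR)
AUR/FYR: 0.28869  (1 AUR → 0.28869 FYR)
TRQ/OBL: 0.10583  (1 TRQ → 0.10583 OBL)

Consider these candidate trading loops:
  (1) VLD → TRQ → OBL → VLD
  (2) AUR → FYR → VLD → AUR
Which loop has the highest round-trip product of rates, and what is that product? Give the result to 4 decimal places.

0.9399

(1) 4.2094 × 0.10583 × 2.1098 = 0.93988
(2) 0.28869 × 1.8091 × 1.5837 = 0.82712
Highest is cycle (1) at 0.9399 (≤1, no arbitrage).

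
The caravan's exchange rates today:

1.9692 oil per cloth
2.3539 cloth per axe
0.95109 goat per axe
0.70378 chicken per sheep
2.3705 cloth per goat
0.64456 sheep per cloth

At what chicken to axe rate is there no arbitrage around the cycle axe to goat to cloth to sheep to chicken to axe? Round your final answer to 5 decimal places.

0.97777

Known legs of the cycle: 0.95109 × 2.3705 × 0.64456 × 0.70378 = 1.022732004530963496
For no arbitrage the full-cycle product must be 1, so the missing rate is 1 / 1.022732004530963496 ≈ 0.9777733.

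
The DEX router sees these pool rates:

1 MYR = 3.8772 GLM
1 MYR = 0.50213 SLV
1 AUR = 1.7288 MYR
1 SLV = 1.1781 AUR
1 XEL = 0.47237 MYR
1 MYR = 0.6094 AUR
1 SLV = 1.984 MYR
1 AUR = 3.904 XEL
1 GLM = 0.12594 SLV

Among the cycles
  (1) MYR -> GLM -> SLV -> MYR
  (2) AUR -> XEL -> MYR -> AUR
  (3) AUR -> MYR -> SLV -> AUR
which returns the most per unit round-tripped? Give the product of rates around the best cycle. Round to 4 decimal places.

1.1238

(1) 3.8772 × 0.12594 × 1.984 = 0.96878
(2) 3.904 × 0.47237 × 0.6094 = 1.12381
(3) 1.7288 × 0.50213 × 1.1781 = 1.02269
Highest is cycle (2) at 1.1238 (>1, arbitrage).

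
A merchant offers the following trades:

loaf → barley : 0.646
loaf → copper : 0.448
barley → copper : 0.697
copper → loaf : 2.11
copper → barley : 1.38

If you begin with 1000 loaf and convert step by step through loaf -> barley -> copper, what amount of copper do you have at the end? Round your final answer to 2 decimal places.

1000 loaf × 0.646 = 646 barley
646 barley × 0.697 = 450.262 copper

450.26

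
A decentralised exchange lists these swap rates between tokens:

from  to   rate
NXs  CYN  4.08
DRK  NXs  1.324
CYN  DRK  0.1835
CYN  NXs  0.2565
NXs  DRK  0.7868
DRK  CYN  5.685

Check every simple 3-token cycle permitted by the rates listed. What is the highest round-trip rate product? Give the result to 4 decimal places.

1.1473

NXs→DRK→CYN→NXs: 0.7868 × 5.685 × 0.2565 = 1.14731
NXs→CYN→DRK→NXs: 4.08 × 0.1835 × 1.324 = 0.99125
Maximum is NXs→DRK→CYN→NXs at 1.1473; arbitrage exists.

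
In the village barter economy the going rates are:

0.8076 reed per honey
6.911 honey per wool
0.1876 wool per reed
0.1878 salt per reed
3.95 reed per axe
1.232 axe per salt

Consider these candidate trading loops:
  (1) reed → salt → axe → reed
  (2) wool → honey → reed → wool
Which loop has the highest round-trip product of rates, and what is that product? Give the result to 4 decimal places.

(1) 0.1878 × 1.232 × 3.95 = 0.91391
(2) 6.911 × 0.8076 × 0.1876 = 1.04706
Highest is cycle (2) at 1.0471 (>1, arbitrage).

1.0471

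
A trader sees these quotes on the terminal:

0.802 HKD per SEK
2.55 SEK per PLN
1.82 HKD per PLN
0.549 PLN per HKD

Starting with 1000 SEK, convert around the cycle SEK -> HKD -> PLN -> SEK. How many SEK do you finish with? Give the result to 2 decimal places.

1000 SEK × 0.802 = 802 HKD
802 HKD × 0.549 = 440.298 PLN
440.298 PLN × 2.55 = 1122.7599 SEK

1122.76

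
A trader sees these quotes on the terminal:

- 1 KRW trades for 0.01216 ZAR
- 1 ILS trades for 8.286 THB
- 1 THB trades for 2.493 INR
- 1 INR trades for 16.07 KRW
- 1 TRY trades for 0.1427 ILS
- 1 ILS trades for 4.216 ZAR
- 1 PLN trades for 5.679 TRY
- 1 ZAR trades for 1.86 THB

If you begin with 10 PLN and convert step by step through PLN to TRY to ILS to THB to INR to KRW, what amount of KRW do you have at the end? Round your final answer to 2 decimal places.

10 PLN × 5.679 = 56.79 TRY
56.79 TRY × 0.1427 = 8.103933 ILS
8.103933 ILS × 8.286 = 67.149188838 THB
67.149188838 THB × 2.493 = 167.402927773134 INR
167.402927773134 INR × 16.07 = 2690.16504931426338 KRW

2690.17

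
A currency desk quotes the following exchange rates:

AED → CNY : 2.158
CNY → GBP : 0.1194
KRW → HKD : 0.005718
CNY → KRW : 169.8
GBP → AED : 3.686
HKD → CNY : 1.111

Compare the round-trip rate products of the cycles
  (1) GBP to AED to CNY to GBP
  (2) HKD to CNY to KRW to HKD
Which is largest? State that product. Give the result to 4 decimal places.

1.0787

(1) 3.686 × 2.158 × 0.1194 = 0.94975
(2) 1.111 × 169.8 × 0.005718 = 1.07869
Highest is cycle (2) at 1.0787 (>1, arbitrage).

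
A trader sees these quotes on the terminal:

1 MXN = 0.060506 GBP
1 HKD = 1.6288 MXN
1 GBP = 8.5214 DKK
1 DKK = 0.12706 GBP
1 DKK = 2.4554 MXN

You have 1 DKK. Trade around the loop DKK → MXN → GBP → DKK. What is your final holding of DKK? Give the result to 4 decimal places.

1 DKK × 2.4554 = 2.4554 MXN
2.4554 MXN × 0.060506 = 0.1485664324 GBP
0.1485664324 GBP × 8.5214 = 1.26599399705336 DKK

1.2660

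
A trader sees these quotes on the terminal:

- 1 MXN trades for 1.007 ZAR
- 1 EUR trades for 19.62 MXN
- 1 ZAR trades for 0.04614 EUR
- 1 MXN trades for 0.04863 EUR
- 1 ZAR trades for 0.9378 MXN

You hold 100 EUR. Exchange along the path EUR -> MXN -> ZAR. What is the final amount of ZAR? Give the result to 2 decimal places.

1975.73

100 EUR × 19.62 = 1962 MXN
1962 MXN × 1.007 = 1975.734 ZAR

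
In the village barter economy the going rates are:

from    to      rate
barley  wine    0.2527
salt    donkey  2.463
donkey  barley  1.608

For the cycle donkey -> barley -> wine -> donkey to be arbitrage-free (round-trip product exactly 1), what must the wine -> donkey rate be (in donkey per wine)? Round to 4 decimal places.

Known legs of the cycle: 1.608 × 0.2527 = 0.4063416
For no arbitrage the full-cycle product must be 1, so the missing rate is 1 / 0.4063416 ≈ 2.460984.

2.4610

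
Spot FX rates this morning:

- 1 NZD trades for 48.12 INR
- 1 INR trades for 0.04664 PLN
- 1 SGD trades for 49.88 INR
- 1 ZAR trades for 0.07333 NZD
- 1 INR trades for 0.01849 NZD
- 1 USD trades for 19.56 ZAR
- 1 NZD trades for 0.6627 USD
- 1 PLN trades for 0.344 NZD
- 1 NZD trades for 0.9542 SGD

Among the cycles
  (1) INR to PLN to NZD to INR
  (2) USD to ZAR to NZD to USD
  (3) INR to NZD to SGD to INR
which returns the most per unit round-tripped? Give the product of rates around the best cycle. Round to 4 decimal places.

(1) 0.04664 × 0.344 × 48.12 = 0.77204
(2) 19.56 × 0.07333 × 0.6627 = 0.95053
(3) 0.01849 × 0.9542 × 49.88 = 0.88004
Highest is cycle (2) at 0.9505 (≤1, no arbitrage).

0.9505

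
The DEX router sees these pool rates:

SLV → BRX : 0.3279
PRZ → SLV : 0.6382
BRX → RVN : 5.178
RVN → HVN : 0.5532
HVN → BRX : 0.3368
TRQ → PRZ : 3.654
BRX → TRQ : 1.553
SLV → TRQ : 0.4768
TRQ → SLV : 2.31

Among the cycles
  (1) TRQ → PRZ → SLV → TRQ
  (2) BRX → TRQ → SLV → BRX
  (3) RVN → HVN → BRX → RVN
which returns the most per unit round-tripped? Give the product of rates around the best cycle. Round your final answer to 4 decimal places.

(1) 3.654 × 0.6382 × 0.4768 = 1.11189
(2) 1.553 × 2.31 × 0.3279 = 1.17632
(3) 0.5532 × 0.3368 × 5.178 = 0.96475
Highest is cycle (2) at 1.1763 (>1, arbitrage).

1.1763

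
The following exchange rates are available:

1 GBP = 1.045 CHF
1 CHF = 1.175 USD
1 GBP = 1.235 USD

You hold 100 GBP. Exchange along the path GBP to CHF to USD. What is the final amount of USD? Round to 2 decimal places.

122.79

100 GBP × 1.045 = 104.5 CHF
104.5 CHF × 1.175 = 122.7875 USD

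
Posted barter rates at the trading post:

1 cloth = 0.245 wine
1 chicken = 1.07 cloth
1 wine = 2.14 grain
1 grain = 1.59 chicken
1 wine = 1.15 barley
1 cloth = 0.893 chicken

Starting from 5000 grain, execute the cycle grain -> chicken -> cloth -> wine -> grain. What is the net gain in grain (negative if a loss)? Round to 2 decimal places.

5000 grain × 1.59 = 7950 chicken
7950 chicken × 1.07 = 8506.5 cloth
8506.5 cloth × 0.245 = 2084.0925 wine
2084.0925 wine × 2.14 = 4459.95795 grain
Net change: 4459.95795 − 5000 = -540.04205 grain

-540.04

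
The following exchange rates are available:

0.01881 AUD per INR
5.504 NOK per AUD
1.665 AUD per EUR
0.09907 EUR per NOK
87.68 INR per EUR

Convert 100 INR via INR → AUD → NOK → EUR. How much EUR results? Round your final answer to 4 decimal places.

1.0257

100 INR × 0.01881 = 1.881 AUD
1.881 AUD × 5.504 = 10.353024 NOK
10.353024 NOK × 0.09907 = 1.02567408768 EUR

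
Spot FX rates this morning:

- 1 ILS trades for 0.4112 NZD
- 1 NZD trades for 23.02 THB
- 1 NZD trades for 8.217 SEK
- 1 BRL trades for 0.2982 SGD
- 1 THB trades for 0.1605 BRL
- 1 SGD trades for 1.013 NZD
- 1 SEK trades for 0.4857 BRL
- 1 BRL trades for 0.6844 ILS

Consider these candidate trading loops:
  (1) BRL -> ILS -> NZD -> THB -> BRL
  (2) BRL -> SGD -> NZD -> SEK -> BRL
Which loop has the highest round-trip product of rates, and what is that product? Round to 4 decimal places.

(1) 0.6844 × 0.4112 × 23.02 × 0.1605 = 1.03978
(2) 0.2982 × 1.013 × 8.217 × 0.4857 = 1.20559
Highest is cycle (2) at 1.2056 (>1, arbitrage).

1.2056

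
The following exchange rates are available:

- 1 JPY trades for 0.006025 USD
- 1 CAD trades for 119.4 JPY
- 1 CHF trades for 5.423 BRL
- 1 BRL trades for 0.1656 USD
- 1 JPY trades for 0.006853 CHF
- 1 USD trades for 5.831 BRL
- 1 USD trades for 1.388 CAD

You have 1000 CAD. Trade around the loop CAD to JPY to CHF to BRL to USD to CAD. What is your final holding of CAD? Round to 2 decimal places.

1000 CAD × 119.4 = 119400 JPY
119400 JPY × 0.006853 = 818.2482 CHF
818.2482 CHF × 5.423 = 4437.3599886 BRL
4437.3599886 BRL × 0.1656 = 734.82681411216 USD
734.82681411216 USD × 1.388 = 1019.93961798767808 CAD

1019.94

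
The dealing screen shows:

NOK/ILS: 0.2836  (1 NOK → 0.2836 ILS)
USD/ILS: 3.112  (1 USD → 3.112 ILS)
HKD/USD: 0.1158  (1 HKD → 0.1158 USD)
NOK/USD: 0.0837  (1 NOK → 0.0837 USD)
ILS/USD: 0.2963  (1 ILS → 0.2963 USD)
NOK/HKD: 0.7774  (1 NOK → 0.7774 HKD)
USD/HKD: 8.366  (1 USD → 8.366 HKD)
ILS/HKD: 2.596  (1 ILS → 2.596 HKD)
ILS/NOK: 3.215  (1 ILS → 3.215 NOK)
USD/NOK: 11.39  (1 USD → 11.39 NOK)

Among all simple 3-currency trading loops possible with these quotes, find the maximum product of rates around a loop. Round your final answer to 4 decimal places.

HKD→USD→NOK→HKD: 0.1158 × 11.39 × 0.7774 = 1.02536
USD→NOK→ILS→USD: 11.39 × 0.2836 × 0.2963 = 0.95711
HKD→USD→ILS→HKD: 0.1158 × 3.112 × 2.596 = 0.93552
USD→ILS→NOK→USD: 3.112 × 3.215 × 0.0837 = 0.83743
Maximum is HKD→USD→NOK→HKD at 1.0254; arbitrage exists.

1.0254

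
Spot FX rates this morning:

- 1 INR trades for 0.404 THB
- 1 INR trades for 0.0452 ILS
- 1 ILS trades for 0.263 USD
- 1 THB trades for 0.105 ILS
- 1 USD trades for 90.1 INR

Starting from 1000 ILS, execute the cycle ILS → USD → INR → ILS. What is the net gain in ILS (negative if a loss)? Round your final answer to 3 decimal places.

71.073

1000 ILS × 0.263 = 263 USD
263 USD × 90.1 = 23696.3 INR
23696.3 INR × 0.0452 = 1071.07276 ILS
Net change: 1071.07276 − 1000 = 71.07276 ILS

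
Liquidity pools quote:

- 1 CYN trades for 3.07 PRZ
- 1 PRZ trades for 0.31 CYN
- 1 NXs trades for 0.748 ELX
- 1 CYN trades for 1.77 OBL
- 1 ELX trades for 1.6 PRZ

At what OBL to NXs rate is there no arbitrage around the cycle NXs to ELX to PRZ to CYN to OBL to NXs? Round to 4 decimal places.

1.5228

Known legs of the cycle: 0.748 × 1.6 × 0.31 × 1.77 = 0.65668416
For no arbitrage the full-cycle product must be 1, so the missing rate is 1 / 0.65668416 ≈ 1.522802.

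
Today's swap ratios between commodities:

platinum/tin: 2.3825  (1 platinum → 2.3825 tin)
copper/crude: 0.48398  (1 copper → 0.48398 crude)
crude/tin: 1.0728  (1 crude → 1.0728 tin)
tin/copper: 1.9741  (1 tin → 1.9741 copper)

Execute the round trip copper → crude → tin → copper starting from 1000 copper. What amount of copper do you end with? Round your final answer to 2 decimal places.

1000 copper × 0.48398 = 483.98 crude
483.98 crude × 1.0728 = 519.213744 tin
519.213744 tin × 1.9741 = 1024.9798520304 copper

1024.98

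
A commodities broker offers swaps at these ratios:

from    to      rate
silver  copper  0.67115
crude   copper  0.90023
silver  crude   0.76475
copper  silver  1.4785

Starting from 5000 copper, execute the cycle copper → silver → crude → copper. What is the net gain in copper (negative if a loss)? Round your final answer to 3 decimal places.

89.373

5000 copper × 1.4785 = 7392.5 silver
7392.5 silver × 0.76475 = 5653.414375 crude
5653.414375 crude × 0.90023 = 5089.37322280625 copper
Net change: 5089.37322280625 − 5000 = 89.37322280625 copper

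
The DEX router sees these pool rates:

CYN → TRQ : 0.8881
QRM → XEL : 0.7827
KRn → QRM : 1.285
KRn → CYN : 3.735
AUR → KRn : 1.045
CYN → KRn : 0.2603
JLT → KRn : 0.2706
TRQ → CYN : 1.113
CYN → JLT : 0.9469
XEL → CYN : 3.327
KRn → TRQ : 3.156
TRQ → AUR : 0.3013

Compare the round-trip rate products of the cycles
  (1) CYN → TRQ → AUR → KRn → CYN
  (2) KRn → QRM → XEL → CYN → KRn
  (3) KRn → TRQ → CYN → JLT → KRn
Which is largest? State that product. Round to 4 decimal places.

(1) 0.8881 × 0.3013 × 1.045 × 3.735 = 1.04440
(2) 1.285 × 0.7827 × 3.327 × 0.2603 = 0.87101
(3) 3.156 × 1.113 × 0.9469 × 0.2706 = 0.90004
Highest is cycle (1) at 1.0444 (>1, arbitrage).

1.0444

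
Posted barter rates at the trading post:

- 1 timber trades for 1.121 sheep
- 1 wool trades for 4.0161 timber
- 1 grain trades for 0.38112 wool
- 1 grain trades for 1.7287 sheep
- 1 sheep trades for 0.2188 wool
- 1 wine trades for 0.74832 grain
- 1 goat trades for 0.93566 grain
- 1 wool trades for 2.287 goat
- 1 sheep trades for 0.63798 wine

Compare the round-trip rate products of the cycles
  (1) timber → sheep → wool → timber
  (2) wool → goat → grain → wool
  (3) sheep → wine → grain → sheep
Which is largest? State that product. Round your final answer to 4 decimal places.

(1) 1.121 × 0.2188 × 4.0161 = 0.98505
(2) 2.287 × 0.93566 × 0.38112 = 0.81554
(3) 0.63798 × 0.74832 × 1.7287 = 0.82530
Highest is cycle (1) at 0.9850 (≤1, no arbitrage).

0.9850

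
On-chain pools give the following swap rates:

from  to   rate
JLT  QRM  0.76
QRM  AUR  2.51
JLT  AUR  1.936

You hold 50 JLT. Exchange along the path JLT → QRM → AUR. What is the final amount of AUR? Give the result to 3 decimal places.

95.380

50 JLT × 0.76 = 38 QRM
38 QRM × 2.51 = 95.38 AUR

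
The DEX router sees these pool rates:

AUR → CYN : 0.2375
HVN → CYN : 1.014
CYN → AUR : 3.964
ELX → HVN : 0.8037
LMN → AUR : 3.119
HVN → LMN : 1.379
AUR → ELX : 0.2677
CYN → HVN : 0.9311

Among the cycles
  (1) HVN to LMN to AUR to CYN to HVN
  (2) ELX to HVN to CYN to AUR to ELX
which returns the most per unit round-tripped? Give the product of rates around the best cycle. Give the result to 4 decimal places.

(1) 1.379 × 3.119 × 0.2375 × 0.9311 = 0.95113
(2) 0.8037 × 1.014 × 3.964 × 0.2677 = 0.86480
Highest is cycle (1) at 0.9511 (≤1, no arbitrage).

0.9511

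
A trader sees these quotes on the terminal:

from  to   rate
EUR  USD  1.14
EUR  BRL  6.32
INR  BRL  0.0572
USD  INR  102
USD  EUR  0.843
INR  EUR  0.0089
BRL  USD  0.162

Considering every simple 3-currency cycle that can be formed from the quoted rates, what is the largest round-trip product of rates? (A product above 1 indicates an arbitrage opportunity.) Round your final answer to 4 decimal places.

EUR→USD→INR→EUR: 1.14 × 102 × 0.0089 = 1.03489
BRL→USD→INR→BRL: 0.162 × 102 × 0.0572 = 0.94517
EUR→BRL→USD→EUR: 6.32 × 0.162 × 0.843 = 0.86310
Maximum is EUR→USD→INR→EUR at 1.0349; arbitrage exists.

1.0349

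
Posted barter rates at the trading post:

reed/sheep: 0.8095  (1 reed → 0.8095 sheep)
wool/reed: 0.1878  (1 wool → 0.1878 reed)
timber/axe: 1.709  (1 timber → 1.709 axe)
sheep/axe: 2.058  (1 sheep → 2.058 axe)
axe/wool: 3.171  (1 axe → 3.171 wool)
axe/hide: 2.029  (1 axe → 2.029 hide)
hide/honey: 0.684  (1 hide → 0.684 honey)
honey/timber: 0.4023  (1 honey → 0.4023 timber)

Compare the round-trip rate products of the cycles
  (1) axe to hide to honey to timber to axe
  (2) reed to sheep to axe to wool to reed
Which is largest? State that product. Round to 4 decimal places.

0.9921

(1) 2.029 × 0.684 × 0.4023 × 1.709 = 0.95418
(2) 0.8095 × 2.058 × 3.171 × 0.1878 = 0.99210
Highest is cycle (2) at 0.9921 (≤1, no arbitrage).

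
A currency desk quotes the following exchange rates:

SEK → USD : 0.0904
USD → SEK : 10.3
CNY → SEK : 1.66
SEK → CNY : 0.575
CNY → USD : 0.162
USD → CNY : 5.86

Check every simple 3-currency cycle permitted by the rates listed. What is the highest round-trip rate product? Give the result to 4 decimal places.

CNY→USD→SEK→CNY: 0.162 × 10.3 × 0.575 = 0.95945
CNY→SEK→USD→CNY: 1.66 × 0.0904 × 5.86 = 0.87938
Maximum is CNY→USD→SEK→CNY at 0.9594; no arbitrage — every cycle loses value.

0.9594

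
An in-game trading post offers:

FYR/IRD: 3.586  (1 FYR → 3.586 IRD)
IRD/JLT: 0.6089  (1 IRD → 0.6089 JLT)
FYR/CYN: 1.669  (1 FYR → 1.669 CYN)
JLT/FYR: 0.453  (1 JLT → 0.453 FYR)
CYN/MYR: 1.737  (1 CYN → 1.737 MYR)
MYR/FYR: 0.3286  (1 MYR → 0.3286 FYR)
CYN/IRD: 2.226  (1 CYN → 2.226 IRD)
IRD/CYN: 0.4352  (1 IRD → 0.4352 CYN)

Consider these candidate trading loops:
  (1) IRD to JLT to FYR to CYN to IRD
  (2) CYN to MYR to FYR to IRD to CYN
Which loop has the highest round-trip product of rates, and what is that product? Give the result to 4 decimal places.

1.0248

(1) 0.6089 × 0.453 × 1.669 × 2.226 = 1.02477
(2) 1.737 × 0.3286 × 3.586 × 0.4352 = 0.89077
Highest is cycle (1) at 1.0248 (>1, arbitrage).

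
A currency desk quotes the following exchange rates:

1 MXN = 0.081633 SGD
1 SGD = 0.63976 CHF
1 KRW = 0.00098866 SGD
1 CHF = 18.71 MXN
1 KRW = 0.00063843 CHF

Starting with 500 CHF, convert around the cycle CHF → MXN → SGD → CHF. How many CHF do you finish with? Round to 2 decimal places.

500 CHF × 18.71 = 9355 MXN
9355 MXN × 0.081633 = 763.676715 SGD
763.676715 SGD × 0.63976 = 488.5698151884 CHF

488.57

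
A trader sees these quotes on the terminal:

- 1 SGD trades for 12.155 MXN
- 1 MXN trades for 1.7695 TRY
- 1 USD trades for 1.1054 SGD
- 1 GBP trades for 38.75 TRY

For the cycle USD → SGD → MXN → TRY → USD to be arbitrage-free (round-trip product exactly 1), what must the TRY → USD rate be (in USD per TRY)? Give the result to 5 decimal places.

Known legs of the cycle: 1.1054 × 12.155 × 1.7695 = 23.7752444215
For no arbitrage the full-cycle product must be 1, so the missing rate is 1 / 23.7752444215 ≈ 0.0420606.

0.04206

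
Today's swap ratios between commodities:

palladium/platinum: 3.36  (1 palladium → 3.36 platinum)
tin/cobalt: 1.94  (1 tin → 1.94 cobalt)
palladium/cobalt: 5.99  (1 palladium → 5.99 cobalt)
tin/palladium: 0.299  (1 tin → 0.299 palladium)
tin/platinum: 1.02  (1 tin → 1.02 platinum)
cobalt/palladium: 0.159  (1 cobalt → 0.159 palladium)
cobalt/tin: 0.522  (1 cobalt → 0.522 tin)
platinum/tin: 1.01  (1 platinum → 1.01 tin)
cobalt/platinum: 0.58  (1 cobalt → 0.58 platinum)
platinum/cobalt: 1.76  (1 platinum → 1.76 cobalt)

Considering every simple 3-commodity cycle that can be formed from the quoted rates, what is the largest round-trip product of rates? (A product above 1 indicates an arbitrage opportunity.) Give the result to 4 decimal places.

1.1365

cobalt→platinum→tin→cobalt: 0.58 × 1.01 × 1.94 = 1.13645
palladium→platinum→tin→palladium: 3.36 × 1.01 × 0.299 = 1.01469
cobalt→palladium→platinum→cobalt: 0.159 × 3.36 × 1.76 = 0.94026
cobalt→tin→platinum→cobalt: 0.522 × 1.02 × 1.76 = 0.93709
cobalt→tin→palladium→cobalt: 0.522 × 0.299 × 5.99 = 0.93491
Maximum is cobalt→platinum→tin→cobalt at 1.1365; arbitrage exists.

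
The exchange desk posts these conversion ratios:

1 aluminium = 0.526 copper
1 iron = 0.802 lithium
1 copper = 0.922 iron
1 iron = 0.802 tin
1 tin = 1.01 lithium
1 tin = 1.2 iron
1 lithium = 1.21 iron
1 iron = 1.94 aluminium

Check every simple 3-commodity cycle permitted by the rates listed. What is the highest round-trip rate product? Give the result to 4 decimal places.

iron→tin→lithium→iron: 0.802 × 1.01 × 1.21 = 0.98012
iron→aluminium→copper→iron: 1.94 × 0.526 × 0.922 = 0.94085
Maximum is iron→tin→lithium→iron at 0.9801; no arbitrage — every cycle loses value.

0.9801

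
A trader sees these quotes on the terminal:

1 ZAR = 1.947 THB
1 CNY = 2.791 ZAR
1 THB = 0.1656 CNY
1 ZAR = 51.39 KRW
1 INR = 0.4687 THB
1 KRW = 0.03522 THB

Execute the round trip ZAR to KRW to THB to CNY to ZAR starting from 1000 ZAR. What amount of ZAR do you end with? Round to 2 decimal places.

836.54

1000 ZAR × 51.39 = 51390 KRW
51390 KRW × 0.03522 = 1809.9558 THB
1809.9558 THB × 0.1656 = 299.72868048 CNY
299.72868048 CNY × 2.791 = 836.54274721968 ZAR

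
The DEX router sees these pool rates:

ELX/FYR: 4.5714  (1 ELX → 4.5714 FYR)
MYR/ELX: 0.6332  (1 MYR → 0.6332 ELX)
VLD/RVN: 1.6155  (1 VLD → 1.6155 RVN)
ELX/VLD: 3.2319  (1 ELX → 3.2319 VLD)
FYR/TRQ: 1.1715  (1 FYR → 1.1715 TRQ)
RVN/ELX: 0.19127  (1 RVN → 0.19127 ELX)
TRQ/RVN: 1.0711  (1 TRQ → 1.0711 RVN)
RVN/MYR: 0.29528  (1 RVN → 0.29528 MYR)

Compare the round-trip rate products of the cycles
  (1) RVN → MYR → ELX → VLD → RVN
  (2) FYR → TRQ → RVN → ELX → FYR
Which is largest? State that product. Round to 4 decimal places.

(1) 0.29528 × 0.6332 × 3.2319 × 1.6155 = 0.97620
(2) 1.1715 × 1.0711 × 0.19127 × 4.5714 = 1.09716
Highest is cycle (2) at 1.0972 (>1, arbitrage).

1.0972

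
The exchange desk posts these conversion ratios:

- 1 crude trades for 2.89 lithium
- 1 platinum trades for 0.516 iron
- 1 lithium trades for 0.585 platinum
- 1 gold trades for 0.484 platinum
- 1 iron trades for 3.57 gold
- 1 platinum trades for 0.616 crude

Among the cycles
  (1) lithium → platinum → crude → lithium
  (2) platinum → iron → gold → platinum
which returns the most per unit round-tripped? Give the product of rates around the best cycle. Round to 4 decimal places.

1.0414

(1) 0.585 × 0.616 × 2.89 = 1.04144
(2) 0.516 × 3.57 × 0.484 = 0.89159
Highest is cycle (1) at 1.0414 (>1, arbitrage).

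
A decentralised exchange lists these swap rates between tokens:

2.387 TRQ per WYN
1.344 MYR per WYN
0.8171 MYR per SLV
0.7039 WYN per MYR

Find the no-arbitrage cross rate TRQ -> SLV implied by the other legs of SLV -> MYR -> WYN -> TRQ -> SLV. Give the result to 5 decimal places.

Known legs of the cycle: 0.8171 × 0.7039 × 2.387 = 1.37289901903
For no arbitrage the full-cycle product must be 1, so the missing rate is 1 / 1.37289901903 ≈ 0.7283857.

0.72839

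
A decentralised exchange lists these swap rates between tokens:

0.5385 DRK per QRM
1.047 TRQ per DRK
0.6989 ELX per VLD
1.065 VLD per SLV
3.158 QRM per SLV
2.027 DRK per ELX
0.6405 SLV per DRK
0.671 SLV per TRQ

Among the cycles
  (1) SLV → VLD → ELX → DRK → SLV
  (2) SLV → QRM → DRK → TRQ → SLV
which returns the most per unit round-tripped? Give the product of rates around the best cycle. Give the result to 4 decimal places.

(1) 1.065 × 0.6989 × 2.027 × 0.6405 = 0.96636
(2) 3.158 × 0.5385 × 1.047 × 0.671 = 1.19472
Highest is cycle (2) at 1.1947 (>1, arbitrage).

1.1947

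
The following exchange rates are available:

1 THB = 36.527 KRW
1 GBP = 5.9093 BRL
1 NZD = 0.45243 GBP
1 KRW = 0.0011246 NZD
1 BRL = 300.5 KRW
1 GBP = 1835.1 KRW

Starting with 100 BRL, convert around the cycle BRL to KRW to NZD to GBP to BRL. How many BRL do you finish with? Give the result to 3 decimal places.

100 BRL × 300.5 = 30050 KRW
30050 KRW × 0.0011246 = 33.79423 NZD
33.79423 NZD × 0.45243 = 15.2895234789 GBP
15.2895234789 GBP × 5.9093 = 90.35038109386377 BRL

90.350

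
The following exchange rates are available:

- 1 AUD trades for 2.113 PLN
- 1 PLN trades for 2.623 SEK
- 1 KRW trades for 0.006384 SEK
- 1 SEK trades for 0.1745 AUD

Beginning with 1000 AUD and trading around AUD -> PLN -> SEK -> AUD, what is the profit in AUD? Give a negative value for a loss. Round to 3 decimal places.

-32.851

1000 AUD × 2.113 = 2113 PLN
2113 PLN × 2.623 = 5542.399 SEK
5542.399 SEK × 0.1745 = 967.1486255 AUD
Net change: 967.1486255 − 1000 = -32.8513745 AUD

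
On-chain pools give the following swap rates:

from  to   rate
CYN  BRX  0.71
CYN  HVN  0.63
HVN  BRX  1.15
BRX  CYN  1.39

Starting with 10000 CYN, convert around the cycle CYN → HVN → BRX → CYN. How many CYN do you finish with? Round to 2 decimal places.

10000 CYN × 0.63 = 6300 HVN
6300 HVN × 1.15 = 7245 BRX
7245 BRX × 1.39 = 10070.55 CYN

10070.55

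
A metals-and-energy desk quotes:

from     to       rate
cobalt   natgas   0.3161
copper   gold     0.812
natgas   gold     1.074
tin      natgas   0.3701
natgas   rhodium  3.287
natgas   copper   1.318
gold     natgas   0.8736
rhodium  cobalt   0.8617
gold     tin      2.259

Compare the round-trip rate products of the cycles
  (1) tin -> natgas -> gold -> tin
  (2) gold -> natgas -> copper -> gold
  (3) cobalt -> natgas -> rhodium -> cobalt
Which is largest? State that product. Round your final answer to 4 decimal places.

0.9349

(1) 0.3701 × 1.074 × 2.259 = 0.89792
(2) 0.8736 × 1.318 × 0.812 = 0.93494
(3) 0.3161 × 3.287 × 0.8617 = 0.89532
Highest is cycle (2) at 0.9349 (≤1, no arbitrage).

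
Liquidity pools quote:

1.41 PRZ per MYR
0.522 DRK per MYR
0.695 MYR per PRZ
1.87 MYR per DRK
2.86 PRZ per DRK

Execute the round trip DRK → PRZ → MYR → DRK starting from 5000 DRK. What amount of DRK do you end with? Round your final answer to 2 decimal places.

5000 DRK × 2.86 = 14300 PRZ
14300 PRZ × 0.695 = 9938.5 MYR
9938.5 MYR × 0.522 = 5187.897 DRK

5187.90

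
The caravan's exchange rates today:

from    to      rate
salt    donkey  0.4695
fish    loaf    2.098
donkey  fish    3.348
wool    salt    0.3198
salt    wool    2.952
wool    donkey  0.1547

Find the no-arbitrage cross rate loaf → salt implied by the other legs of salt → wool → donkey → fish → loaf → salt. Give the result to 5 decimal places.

Known legs of the cycle: 2.952 × 0.1547 × 3.348 × 2.098 = 3.2077284797376
For no arbitrage the full-cycle product must be 1, so the missing rate is 1 / 3.2077284797376 ≈ 0.3117471.

0.31175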